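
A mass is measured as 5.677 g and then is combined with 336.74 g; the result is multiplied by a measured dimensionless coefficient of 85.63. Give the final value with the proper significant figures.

5.677 g + 336.74 g = 342.417 g; the sum is limited to 2 decimal places (5 s.f.).
Carrying full precision, 342.417 × 85.63 = 29321.16771 g; 85.63 has 4 s.f., so the result keeps min(5, 4) = 4 s.f.
Rounded to 4 significant figures: 2.932 × 10⁴ g.

2.932 × 10⁴ g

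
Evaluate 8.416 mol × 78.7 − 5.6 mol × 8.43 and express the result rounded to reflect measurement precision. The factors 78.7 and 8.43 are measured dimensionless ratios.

8.416 × 78.7 = 662.3392 → 662 mol (3 s.f., last digit at the 10^0 place).
5.6 × 8.43 = 47.208 → 47 mol (2 s.f., last digit at the 10^0 place).
Difference: 615.1312 mol; keep the coarser place, 10^0.
Result: 615 mol.

615 mol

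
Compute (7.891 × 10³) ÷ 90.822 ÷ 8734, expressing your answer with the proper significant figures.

(7.891 × 10³) ÷ 90.822 ÷ 8734 = 0.00994781716249…
Multiplication/division keeps the fewest significant figures: 7.891 × 10³ → 4 s.f., 90.822 → 5 s.f., 8734 → 4 s.f.; limit is 4.
Rounded to 4 significant figures: 9.948 × 10⁻³.

9.948 × 10⁻³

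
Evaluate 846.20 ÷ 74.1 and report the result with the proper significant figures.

11.4

846.20 ÷ 74.1 = 11.4197031039…
Multiplication/division keeps the fewest significant figures: 846.20 → 5 s.f., 74.1 → 3 s.f.; limit is 3.
Rounded to 3 significant figures: 11.4.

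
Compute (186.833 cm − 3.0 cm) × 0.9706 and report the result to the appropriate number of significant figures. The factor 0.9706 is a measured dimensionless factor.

186.833 cm − 3.0 cm = 183.833 cm; the difference is limited to 1 decimal place (4 s.f.).
Carrying full precision, 183.833 × 0.9706 = 178.4283098 cm; 0.9706 has 4 s.f., so the result keeps min(4, 4) = 4 s.f.
Rounded to 4 significant figures: 178.4 cm.

178.4 cm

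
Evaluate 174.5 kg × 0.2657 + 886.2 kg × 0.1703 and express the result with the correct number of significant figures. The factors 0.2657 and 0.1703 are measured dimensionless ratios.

174.5 × 0.2657 = 46.36465 → 46.36 kg (4 s.f., last digit at the 10^-2 place).
886.2 × 0.1703 = 150.91986 → 150.9 kg (4 s.f., last digit at the 10^-1 place).
Sum: 197.28451 kg; keep the coarser place, 10^-1.
Result: 197.3 kg.

197.3 kg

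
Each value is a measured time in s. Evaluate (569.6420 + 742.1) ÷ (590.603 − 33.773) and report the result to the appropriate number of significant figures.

2.3557

569.6420 + 742.1 = 1311.7420, limited to 1 d.p. → 5 s.f.; 590.603 − 33.773 = 556.830, limited to 3 d.p. → 6 s.f.
Carrying full precision, 1311.7420 ÷ 556.830 = 2.35573155182…; keep min(5, 6) = 5 s.f.
Rounded to 5 significant figures: 2.3557.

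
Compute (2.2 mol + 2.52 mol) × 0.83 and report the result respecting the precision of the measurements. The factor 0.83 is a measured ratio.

2.2 mol + 2.52 mol = 4.72 mol; the sum is limited to 1 decimal place (2 s.f.).
Carrying full precision, 4.72 × 0.83 = 3.9176 mol; 0.83 has 2 s.f., so the result keeps min(2, 2) = 2 s.f.
Rounded to 2 significant figures: 3.9 mol.

3.9 mol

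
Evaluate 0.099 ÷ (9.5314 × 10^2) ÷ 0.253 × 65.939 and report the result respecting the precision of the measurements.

0.027

0.099 ÷ (9.5314 × 10^2) ÷ 0.253 × 65.939 = 0.0270707528708…
Multiplication/division keeps the fewest significant figures: 0.099 → 2 s.f., 9.5314 × 10^2 → 5 s.f., 0.253 → 3 s.f., 65.939 → 5 s.f.; limit is 2.
Rounded to 2 significant figures: 0.027.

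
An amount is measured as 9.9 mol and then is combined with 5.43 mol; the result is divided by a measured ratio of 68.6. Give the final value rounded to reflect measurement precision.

9.9 mol + 5.43 mol = 15.33 mol; the sum is limited to 1 decimal place (3 s.f.).
Carrying full precision, 15.33 ÷ 68.6 = 0.223469387755… mol; 68.6 has 3 s.f., so the result keeps min(3, 3) = 3 s.f.
Rounded to 3 significant figures: 2.23 × 10^-1 mol.

2.23 × 10^-1 mol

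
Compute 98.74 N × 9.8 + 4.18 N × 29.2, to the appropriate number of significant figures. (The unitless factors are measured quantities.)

1.09 × 10^3 N

98.74 × 9.8 = 967.652 → 9.7 × 10^2 N (2 s.f., last digit at the 10^1 place).
4.18 × 29.2 = 122.056 → 122 N (3 s.f., last digit at the 10^0 place).
Sum: 1089.708 N; keep the coarser place, 10^1.
Result: 1.09 × 10^3 N.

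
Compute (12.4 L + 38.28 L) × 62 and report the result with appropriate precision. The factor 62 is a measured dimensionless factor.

12.4 L + 38.28 L = 50.68 L; the sum is limited to 1 decimal place (3 s.f.).
Carrying full precision, 50.68 × 62 = 3142.16 L; 62 has 2 s.f., so the result keeps min(3, 2) = 2 s.f.
Rounded to 2 significant figures: 3.1 × 10^3 L.

3.1 × 10^3 L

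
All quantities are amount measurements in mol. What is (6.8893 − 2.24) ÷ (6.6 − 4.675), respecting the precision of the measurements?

6.8893 − 2.24 = 4.6493, limited to 2 d.p. → 3 s.f.; 6.6 − 4.675 = 1.925, limited to 1 d.p. → 2 s.f.
Carrying full precision, 4.6493 ÷ 1.925 = 2.41522077922…; keep min(3, 2) = 2 s.f.
Rounded to 2 significant figures: 2.4.

2.4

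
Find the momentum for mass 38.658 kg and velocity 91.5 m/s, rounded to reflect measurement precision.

3.54 × 10^3 kg·m/s

momentum = 38.658 kg × 91.5 m/s = 3537.207 kg·m/s.
38.658 has 5 significant figures; 91.5 has 3.
Division/multiplication keeps the fewest: 3 significant figures.
Rounded: 3.54 × 10^3 kg·m/s.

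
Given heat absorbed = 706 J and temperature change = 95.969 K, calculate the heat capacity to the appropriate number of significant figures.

7.36 J/K

heat capacity = 706 J ÷ 95.969 K = 7.35654221676… J/K.
706 has 3 significant figures; 95.969 has 5.
Division/multiplication keeps the fewest: 3 significant figures.
Rounded: 7.36 J/K.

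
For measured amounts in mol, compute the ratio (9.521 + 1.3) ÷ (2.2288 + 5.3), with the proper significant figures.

9.521 + 1.3 = 10.821, limited to 1 d.p. → 3 s.f.; 2.2288 + 5.3 = 7.5288, limited to 1 d.p. → 2 s.f.
Carrying full precision, 10.821 ÷ 7.5288 = 1.43728084157…; keep min(3, 2) = 2 s.f.
Rounded to 2 significant figures: 1.4.

1.4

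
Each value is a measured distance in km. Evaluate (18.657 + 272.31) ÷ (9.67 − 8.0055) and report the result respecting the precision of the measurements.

175

18.657 + 272.31 = 290.967, limited to 2 d.p. → 5 s.f.; 9.67 − 8.0055 = 1.6645, limited to 2 d.p. → 3 s.f.
Carrying full precision, 290.967 ÷ 1.6645 = 174.807449685…; keep min(5, 3) = 3 s.f.
Rounded to 3 significant figures: 175.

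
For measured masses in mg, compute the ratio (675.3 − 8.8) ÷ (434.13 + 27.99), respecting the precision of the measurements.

1.442

675.3 − 8.8 = 666.5, limited to 1 d.p. → 4 s.f.; 434.13 + 27.99 = 462.12, limited to 2 d.p. → 5 s.f.
Carrying full precision, 666.5 ÷ 462.12 = 1.44226607807…; keep min(4, 5) = 4 s.f.
Rounded to 4 significant figures: 1.442.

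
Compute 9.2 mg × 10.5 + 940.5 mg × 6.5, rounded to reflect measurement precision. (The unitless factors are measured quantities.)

9.2 × 10.5 = 96.6 → 97 mg (2 s.f., last digit at the 10^0 place).
940.5 × 6.5 = 6113.25 → 6.1 × 10³ mg (2 s.f., last digit at the 10^2 place).
Sum: 6209.85 mg; keep the coarser place, 10^2.
Result: 6.2 × 10³ mg.

6.2 × 10³ mg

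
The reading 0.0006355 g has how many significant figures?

4

0.0006355: leading zeros are not significant.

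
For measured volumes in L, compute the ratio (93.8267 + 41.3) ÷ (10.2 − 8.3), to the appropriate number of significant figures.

71

93.8267 + 41.3 = 135.1267, limited to 1 d.p. → 4 s.f.; 10.2 − 8.3 = 1.9, limited to 1 d.p. → 2 s.f.
Carrying full precision, 135.1267 ÷ 1.9 = 71.1193157895…; keep min(4, 2) = 2 s.f.
Rounded to 2 significant figures: 71.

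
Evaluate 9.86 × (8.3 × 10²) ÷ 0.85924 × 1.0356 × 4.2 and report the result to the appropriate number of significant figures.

4.1 × 10⁴

9.86 × (8.3 × 10²) ÷ 0.85924 × 1.0356 × 4.2 = 41426.8443927…
Multiplication/division keeps the fewest significant figures: 9.86 → 3 s.f., 8.3 × 10² → 2 s.f., 0.85924 → 5 s.f., 1.0356 → 5 s.f., 4.2 → 2 s.f.; limit is 2.
Rounded to 2 significant figures: 4.1 × 10⁴.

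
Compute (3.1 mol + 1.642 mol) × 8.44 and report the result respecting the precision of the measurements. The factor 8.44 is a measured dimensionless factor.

4.0 × 10^1 mol

3.1 mol + 1.642 mol = 4.742 mol; the sum is limited to 1 decimal place (2 s.f.).
Carrying full precision, 4.742 × 8.44 = 40.02248 mol; 8.44 has 3 s.f., so the result keeps min(2, 3) = 2 s.f.
Rounded to 2 significant figures: 4.0 × 10^1 mol.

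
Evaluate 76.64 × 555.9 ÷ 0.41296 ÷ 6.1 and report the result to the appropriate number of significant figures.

76.64 × 555.9 ÷ 0.41296 ÷ 6.1 = 16912.7546192…
Multiplication/division keeps the fewest significant figures: 76.64 → 4 s.f., 555.9 → 4 s.f., 0.41296 → 5 s.f., 6.1 → 2 s.f.; limit is 2.
Rounded to 2 significant figures: 1.7 × 10⁴.

1.7 × 10⁴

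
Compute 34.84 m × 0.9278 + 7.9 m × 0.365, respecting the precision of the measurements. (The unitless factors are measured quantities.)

34.84 × 0.9278 = 32.324552 → 32.32 m (4 s.f., last digit at the 10^-2 place).
7.9 × 0.365 = 2.8835 → 2.9 m (2 s.f., last digit at the 10^-1 place).
Sum: 35.208052 m; keep the coarser place, 10^-1.
Result: 35.2 m.

35.2 m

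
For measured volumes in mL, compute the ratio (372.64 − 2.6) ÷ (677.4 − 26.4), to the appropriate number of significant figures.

372.64 − 2.6 = 370.04, limited to 1 d.p. → 4 s.f.; 677.4 − 26.4 = 651.0, limited to 1 d.p. → 4 s.f.
Carrying full precision, 370.04 ÷ 651.0 = 0.56841781874…; keep min(4, 4) = 4 s.f.
Rounded to 4 significant figures: 0.5684.

0.5684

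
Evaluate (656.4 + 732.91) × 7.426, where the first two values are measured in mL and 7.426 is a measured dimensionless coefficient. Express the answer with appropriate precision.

656.4 mL + 732.91 mL = 1389.31 mL; the sum is limited to 1 decimal place (5 s.f.).
Carrying full precision, 1389.31 × 7.426 = 10317.01606 mL; 7.426 has 4 s.f., so the result keeps min(5, 4) = 4 s.f.
Rounded to 4 significant figures: 1.032 × 10⁴ mL.

1.032 × 10⁴ mL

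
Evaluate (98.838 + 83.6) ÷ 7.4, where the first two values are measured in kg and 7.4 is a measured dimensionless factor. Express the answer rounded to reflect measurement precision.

25 kg

98.838 kg + 83.6 kg = 182.438 kg; the sum is limited to 1 decimal place (4 s.f.).
Carrying full precision, 182.438 ÷ 7.4 = 24.6537837838… kg; 7.4 has 2 s.f., so the result keeps min(4, 2) = 2 s.f.
Rounded to 2 significant figures: 25 kg.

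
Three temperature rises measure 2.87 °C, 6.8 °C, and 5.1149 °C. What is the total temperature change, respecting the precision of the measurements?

14.8 °C

2.87 °C + 6.8 °C + 5.1149 °C = 14.7849 °C.
Addition/subtraction keeps the fewest decimal places: 2.87 → 2 decimal places, 6.8 → 1 decimal place, 5.1149 → 4 decimal places; limit is 1.
Rounded to 1 decimal place: 14.8 °C.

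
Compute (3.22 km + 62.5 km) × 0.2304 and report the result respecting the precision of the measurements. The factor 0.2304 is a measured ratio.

3.22 km + 62.5 km = 65.72 km; the sum is limited to 1 decimal place (3 s.f.).
Carrying full precision, 65.72 × 0.2304 = 15.141888 km; 0.2304 has 4 s.f., so the result keeps min(3, 4) = 3 s.f.
Rounded to 3 significant figures: 15.1 km.

15.1 km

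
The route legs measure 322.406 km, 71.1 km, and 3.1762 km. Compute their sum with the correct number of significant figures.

322.406 km + 71.1 km + 3.1762 km = 396.6822 km.
Addition/subtraction keeps the fewest decimal places: 322.406 → 3 decimal places, 71.1 → 1 decimal place, 3.1762 → 4 decimal places; limit is 1.
Rounded to 1 decimal place: 396.7 km.

396.7 km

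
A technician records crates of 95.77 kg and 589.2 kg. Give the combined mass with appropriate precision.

95.77 kg + 589.2 kg = 684.97 kg.
Addition/subtraction keeps the fewest decimal places: 95.77 → 2 decimal places, 589.2 → 1 decimal place; limit is 1.
Rounded to 1 decimal place: 685.0 kg.

685.0 kg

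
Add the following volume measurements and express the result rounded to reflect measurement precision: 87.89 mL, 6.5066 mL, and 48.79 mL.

87.89 mL + 6.5066 mL + 48.79 mL = 143.1866 mL.
Addition/subtraction keeps the fewest decimal places: 87.89 → 2 decimal places, 6.5066 → 4 decimal places, 48.79 → 2 decimal places; limit is 2.
Rounded to 2 decimal places: 1.4319 × 10^2 mL.

1.4319 × 10^2 mL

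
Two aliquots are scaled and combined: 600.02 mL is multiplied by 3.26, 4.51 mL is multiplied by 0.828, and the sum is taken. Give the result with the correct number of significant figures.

600.02 × 3.26 = 1956.0652 → 1.96 × 10^3 mL (3 s.f., last digit at the 10^1 place).
4.51 × 0.828 = 3.73428 → 3.73 mL (3 s.f., last digit at the 10^-2 place).
Sum: 1959.79948 mL; keep the coarser place, 10^1.
Result: 1.96 × 10^3 mL.

1.96 × 10^3 mL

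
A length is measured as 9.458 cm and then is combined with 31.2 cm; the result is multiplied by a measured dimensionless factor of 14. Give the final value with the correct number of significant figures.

9.458 cm + 31.2 cm = 40.658 cm; the sum is limited to 1 decimal place (3 s.f.).
Carrying full precision, 40.658 × 14 = 569.212 cm; 14 has 2 s.f., so the result keeps min(3, 2) = 2 s.f.
Rounded to 2 significant figures: 5.7 × 10^2 cm.

5.7 × 10^2 cm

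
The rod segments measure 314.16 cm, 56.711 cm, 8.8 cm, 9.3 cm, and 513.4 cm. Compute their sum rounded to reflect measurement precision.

902.4 cm

314.16 cm + 56.711 cm + 8.8 cm + 9.3 cm + 513.4 cm = 902.371 cm.
Addition/subtraction keeps the fewest decimal places: 314.16 → 2 decimal places, 56.711 → 3 decimal places, 8.8 → 1 decimal place, 9.3 → 1 decimal place, 513.4 → 1 decimal place; limit is 1.
Rounded to 1 decimal place: 902.4 cm.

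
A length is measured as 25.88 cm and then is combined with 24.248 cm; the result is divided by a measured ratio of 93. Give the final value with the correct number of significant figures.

0.54 cm

25.88 cm + 24.248 cm = 50.128 cm; the sum is limited to 2 decimal places (4 s.f.).
Carrying full precision, 50.128 ÷ 93 = 0.539010752688… cm; 93 has 2 s.f., so the result keeps min(4, 2) = 2 s.f.
Rounded to 2 significant figures: 0.54 cm.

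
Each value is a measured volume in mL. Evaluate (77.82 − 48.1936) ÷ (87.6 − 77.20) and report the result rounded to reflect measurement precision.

2.85

77.82 − 48.1936 = 29.6264, limited to 2 d.p. → 4 s.f.; 87.6 − 77.20 = 10.40, limited to 1 d.p. → 3 s.f.
Carrying full precision, 29.6264 ÷ 10.40 = 2.84869230769…; keep min(4, 3) = 3 s.f.
Rounded to 3 significant figures: 2.85.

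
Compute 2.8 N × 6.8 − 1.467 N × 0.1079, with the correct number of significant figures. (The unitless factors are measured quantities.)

19 N

2.8 × 6.8 = 19.04 → 19 N (2 s.f., last digit at the 10^0 place).
1.467 × 0.1079 = 0.1582893 → 0.1583 N (4 s.f., last digit at the 10^-4 place).
Difference: 18.8817107 N; keep the coarser place, 10^0.
Result: 19 N.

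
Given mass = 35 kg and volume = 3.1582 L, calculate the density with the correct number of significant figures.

density = 35 kg ÷ 3.1582 L = 11.082262048… kg/L.
35 has 2 significant figures; 3.1582 has 5.
Division/multiplication keeps the fewest: 2 significant figures.
Rounded: 11 kg/L.

11 kg/L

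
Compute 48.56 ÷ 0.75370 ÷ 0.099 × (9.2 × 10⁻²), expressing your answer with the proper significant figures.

48.56 ÷ 0.75370 ÷ 0.099 × (9.2 × 10⁻²) = 59.873244854…
Multiplication/division keeps the fewest significant figures: 48.56 → 4 s.f., 0.75370 → 5 s.f., 0.099 → 2 s.f., 9.2 × 10⁻² → 2 s.f.; limit is 2.
Rounded to 2 significant figures: 60.

60.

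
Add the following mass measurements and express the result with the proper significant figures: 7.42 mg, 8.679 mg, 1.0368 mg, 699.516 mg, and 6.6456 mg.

723.30 mg

7.42 mg + 8.679 mg + 1.0368 mg + 699.516 mg + 6.6456 mg = 723.2974 mg.
Addition/subtraction keeps the fewest decimal places: 7.42 → 2 decimal places, 8.679 → 3 decimal places, 1.0368 → 4 decimal places, 699.516 → 3 decimal places, 6.6456 → 4 decimal places; limit is 2.
Rounded to 2 decimal places: 723.30 mg.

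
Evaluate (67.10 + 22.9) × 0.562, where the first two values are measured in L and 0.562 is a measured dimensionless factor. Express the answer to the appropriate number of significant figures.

67.10 L + 22.9 L = 90.00 L; the sum is limited to 1 decimal place (3 s.f.).
Carrying full precision, 90.00 × 0.562 = 50.58 L; 0.562 has 3 s.f., so the result keeps min(3, 3) = 3 s.f.
Rounded to 3 significant figures: 50.6 L.

50.6 L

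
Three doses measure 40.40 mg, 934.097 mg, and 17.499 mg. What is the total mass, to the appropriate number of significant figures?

992.00 mg

40.40 mg + 934.097 mg + 17.499 mg = 991.996 mg.
Addition/subtraction keeps the fewest decimal places: 40.40 → 2 decimal places, 934.097 → 3 decimal places, 17.499 → 3 decimal places; limit is 2.
Rounded to 2 decimal places: 992.00 mg.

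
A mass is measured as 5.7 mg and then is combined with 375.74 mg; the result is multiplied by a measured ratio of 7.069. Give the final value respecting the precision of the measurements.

2696 mg

5.7 mg + 375.74 mg = 381.44 mg; the sum is limited to 1 decimal place (4 s.f.).
Carrying full precision, 381.44 × 7.069 = 2696.39936 mg; 7.069 has 4 s.f., so the result keeps min(4, 4) = 4 s.f.
Rounded to 4 significant figures: 2696 mg.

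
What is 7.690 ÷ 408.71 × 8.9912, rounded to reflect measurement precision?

0.1692

7.690 ÷ 408.71 × 8.9912 = 0.169172097575…
Multiplication/division keeps the fewest significant figures: 7.690 → 4 s.f., 408.71 → 5 s.f., 8.9912 → 5 s.f.; limit is 4.
Rounded to 4 significant figures: 0.1692.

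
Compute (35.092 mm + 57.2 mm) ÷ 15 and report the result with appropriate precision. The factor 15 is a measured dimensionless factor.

6.2 mm

35.092 mm + 57.2 mm = 92.292 mm; the sum is limited to 1 decimal place (3 s.f.).
Carrying full precision, 92.292 ÷ 15 = 6.1528 mm; 15 has 2 s.f., so the result keeps min(3, 2) = 2 s.f.
Rounded to 2 significant figures: 6.2 mm.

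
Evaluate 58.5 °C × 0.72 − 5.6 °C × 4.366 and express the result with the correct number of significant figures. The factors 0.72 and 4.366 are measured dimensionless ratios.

18 °C

58.5 × 0.72 = 42.12 → 42 °C (2 s.f., last digit at the 10^0 place).
5.6 × 4.366 = 24.4496 → 24 °C (2 s.f., last digit at the 10^0 place).
Difference: 17.6704 °C; keep the coarser place, 10^0.
Result: 18 °C.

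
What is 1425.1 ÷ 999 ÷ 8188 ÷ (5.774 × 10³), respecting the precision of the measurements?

1425.1 ÷ 999 ÷ 8188 ÷ (5.774 × 10³) = 3.01734686573 × 10^-8…
Multiplication/division keeps the fewest significant figures: 1425.1 → 5 s.f., 999 → 3 s.f., 8188 → 4 s.f., 5.774 × 10³ → 4 s.f.; limit is 3.
Rounded to 3 significant figures: 3.02 × 10⁻⁸.

3.02 × 10⁻⁸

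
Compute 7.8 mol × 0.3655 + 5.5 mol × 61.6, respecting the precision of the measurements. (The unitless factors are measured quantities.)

7.8 × 0.3655 = 2.8509 → 2.9 mol (2 s.f., last digit at the 10^-1 place).
5.5 × 61.6 = 338.8 → 3.4 × 10² mol (2 s.f., last digit at the 10^1 place).
Sum: 341.6509 mol; keep the coarser place, 10^1.
Result: 3.4 × 10² mol.

3.4 × 10² mol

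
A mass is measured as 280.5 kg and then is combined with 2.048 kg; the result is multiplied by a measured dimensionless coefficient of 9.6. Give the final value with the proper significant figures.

2.7 × 10^3 kg

280.5 kg + 2.048 kg = 282.548 kg; the sum is limited to 1 decimal place (4 s.f.).
Carrying full precision, 282.548 × 9.6 = 2712.4608 kg; 9.6 has 2 s.f., so the result keeps min(4, 2) = 2 s.f.
Rounded to 2 significant figures: 2.7 × 10^3 kg.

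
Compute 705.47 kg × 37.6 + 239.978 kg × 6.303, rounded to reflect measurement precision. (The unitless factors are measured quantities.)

705.47 × 37.6 = 26525.672 → 2.65 × 10⁴ kg (3 s.f., last digit at the 10^2 place).
239.978 × 6.303 = 1512.581334 → 1513 kg (4 s.f., last digit at the 10^0 place).
Sum: 28038.253334 kg; keep the coarser place, 10^2.
Result: 2.80 × 10⁴ kg.

2.80 × 10⁴ kg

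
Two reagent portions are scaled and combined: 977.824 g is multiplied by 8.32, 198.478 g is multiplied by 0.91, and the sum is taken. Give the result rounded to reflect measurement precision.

977.824 × 8.32 = 8135.49568 → 8.14 × 10³ g (3 s.f., last digit at the 10^1 place).
198.478 × 0.91 = 180.61498 → 1.8 × 10² g (2 s.f., last digit at the 10^1 place).
Sum: 8316.11066 g; keep the coarser place, 10^1.
Result: 8.32 × 10³ g.

8.32 × 10³ g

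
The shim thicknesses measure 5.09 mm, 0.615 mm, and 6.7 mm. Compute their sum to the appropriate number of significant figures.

5.09 mm + 0.615 mm + 6.7 mm = 12.405 mm.
Addition/subtraction keeps the fewest decimal places: 5.09 → 2 decimal places, 0.615 → 3 decimal places, 6.7 → 1 decimal place; limit is 1.
Rounded to 1 decimal place: 12.4 mm.

12.4 mm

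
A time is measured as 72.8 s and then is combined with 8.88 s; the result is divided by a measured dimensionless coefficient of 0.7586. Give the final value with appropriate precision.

108 s

72.8 s + 8.88 s = 81.68 s; the sum is limited to 1 decimal place (3 s.f.).
Carrying full precision, 81.68 ÷ 0.7586 = 107.672027419… s; 0.7586 has 4 s.f., so the result keeps min(3, 4) = 3 s.f.
Rounded to 3 significant figures: 108 s.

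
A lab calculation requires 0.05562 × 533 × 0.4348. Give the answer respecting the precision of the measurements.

0.05562 × 533 × 0.4348 = 12.889846008
Multiplication/division keeps the fewest significant figures: 0.05562 → 4 s.f., 533 → 3 s.f., 0.4348 → 4 s.f.; limit is 3.
Rounded to 3 significant figures: 12.9.

12.9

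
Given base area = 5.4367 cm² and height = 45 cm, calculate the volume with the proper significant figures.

2.4 × 10² cm³

volume = 5.4367 cm² × 45 cm = 244.6515 cm³.
5.4367 has 5 significant figures; 45 has 2.
Division/multiplication keeps the fewest: 2 significant figures.
Rounded: 2.4 × 10² cm³.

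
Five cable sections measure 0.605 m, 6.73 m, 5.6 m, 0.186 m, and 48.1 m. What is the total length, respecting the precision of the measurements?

0.605 m + 6.73 m + 5.6 m + 0.186 m + 48.1 m = 61.221 m.
Addition/subtraction keeps the fewest decimal places: 0.605 → 3 decimal places, 6.73 → 2 decimal places, 5.6 → 1 decimal place, 0.186 → 3 decimal places, 48.1 → 1 decimal place; limit is 1.
Rounded to 1 decimal place: 61.2 m.

61.2 m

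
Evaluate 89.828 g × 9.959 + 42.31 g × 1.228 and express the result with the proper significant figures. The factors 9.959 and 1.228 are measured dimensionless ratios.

89.828 × 9.959 = 894.597052 → 8.946 × 10² g (4 s.f., last digit at the 10^-1 place).
42.31 × 1.228 = 51.95668 → 51.96 g (4 s.f., last digit at the 10^-2 place).
Sum: 946.553732 g; keep the coarser place, 10^-1.
Result: 946.6 g.

946.6 g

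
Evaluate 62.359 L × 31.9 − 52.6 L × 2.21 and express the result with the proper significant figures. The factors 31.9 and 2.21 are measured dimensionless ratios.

62.359 × 31.9 = 1989.2521 → 1.99 × 10^3 L (3 s.f., last digit at the 10^1 place).
52.6 × 2.21 = 116.246 → 116 L (3 s.f., last digit at the 10^0 place).
Difference: 1873.0061 L; keep the coarser place, 10^1.
Result: 1.87 × 10^3 L.

1.87 × 10^3 L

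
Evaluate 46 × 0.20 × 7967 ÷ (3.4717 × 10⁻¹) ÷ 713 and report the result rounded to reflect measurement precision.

46 × 0.20 × 7967 ÷ (3.4717 × 10⁻¹) ÷ 713 = 296.108534724…
Multiplication/division keeps the fewest significant figures: 46 → 2 s.f., 0.20 → 2 s.f., 7967 → 4 s.f., 3.4717 × 10⁻¹ → 5 s.f., 713 → 3 s.f.; limit is 2.
Rounded to 2 significant figures: 3.0 × 10².

3.0 × 10²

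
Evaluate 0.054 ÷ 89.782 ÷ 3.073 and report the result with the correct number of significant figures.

0.054 ÷ 89.782 ÷ 3.073 = 0.000195723027067…
Multiplication/division keeps the fewest significant figures: 0.054 → 2 s.f., 89.782 → 5 s.f., 3.073 → 4 s.f.; limit is 2.
Rounded to 2 significant figures: 2.0 × 10^-4.

2.0 × 10^-4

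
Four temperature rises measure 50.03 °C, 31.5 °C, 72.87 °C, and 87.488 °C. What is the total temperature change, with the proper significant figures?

50.03 °C + 31.5 °C + 72.87 °C + 87.488 °C = 241.888 °C.
Addition/subtraction keeps the fewest decimal places: 50.03 → 2 decimal places, 31.5 → 1 decimal place, 72.87 → 2 decimal places, 87.488 → 3 decimal places; limit is 1.
Rounded to 1 decimal place: 241.9 °C.

241.9 °C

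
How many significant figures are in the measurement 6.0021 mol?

5

6.0021: zeros between nonzero digits are significant.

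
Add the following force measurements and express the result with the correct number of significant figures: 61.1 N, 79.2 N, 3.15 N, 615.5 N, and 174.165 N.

61.1 N + 79.2 N + 3.15 N + 615.5 N + 174.165 N = 933.115 N.
Addition/subtraction keeps the fewest decimal places: 61.1 → 1 decimal place, 79.2 → 1 decimal place, 3.15 → 2 decimal places, 615.5 → 1 decimal place, 174.165 → 3 decimal places; limit is 1.
Rounded to 1 decimal place: 9.331 × 10^2 N.

9.331 × 10^2 N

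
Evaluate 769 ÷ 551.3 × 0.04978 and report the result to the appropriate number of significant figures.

769 ÷ 551.3 × 0.04978 = 0.0694373662253…
Multiplication/division keeps the fewest significant figures: 769 → 3 s.f., 551.3 → 4 s.f., 0.04978 → 4 s.f.; limit is 3.
Rounded to 3 significant figures: 0.0694.

0.0694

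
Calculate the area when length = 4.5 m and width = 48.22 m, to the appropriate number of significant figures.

area = 4.5 m × 48.22 m = 216.99 m².
4.5 has 2 significant figures; 48.22 has 4.
Division/multiplication keeps the fewest: 2 significant figures.
Rounded: 2.2 × 10^2 m².

2.2 × 10^2 m²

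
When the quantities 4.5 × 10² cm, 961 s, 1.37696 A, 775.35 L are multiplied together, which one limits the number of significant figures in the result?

4.5 × 10² cm

4.5 × 10² cm → 2 s.f.; 961 s → 3 s.f.; 1.37696 A → 6 s.f.; 775.35 L → 5 s.f.
The fewest is 2 significant figures, from 4.5 × 10² cm.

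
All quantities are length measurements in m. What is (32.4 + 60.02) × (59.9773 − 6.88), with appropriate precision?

4.91 × 10³ m²

32.4 + 60.02 = 92.42, limited to 1 d.p. → 3 s.f.; 59.9773 − 6.88 = 53.0973, limited to 2 d.p. → 4 s.f.
Carrying full precision, 92.42 × 53.0973 = 4907.252466; keep min(3, 4) = 3 s.f.
Rounded to 3 significant figures: 4.91 × 10³ m².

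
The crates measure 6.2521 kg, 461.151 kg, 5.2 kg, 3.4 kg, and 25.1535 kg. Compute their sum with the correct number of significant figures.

501.2 kg

6.2521 kg + 461.151 kg + 5.2 kg + 3.4 kg + 25.1535 kg = 501.1566 kg.
Addition/subtraction keeps the fewest decimal places: 6.2521 → 4 decimal places, 461.151 → 3 decimal places, 5.2 → 1 decimal place, 3.4 → 1 decimal place, 25.1535 → 4 decimal places; limit is 1.
Rounded to 1 decimal place: 501.2 kg.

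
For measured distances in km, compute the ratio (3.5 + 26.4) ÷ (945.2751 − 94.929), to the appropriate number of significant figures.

3.5 + 26.4 = 29.9, limited to 1 d.p. → 3 s.f.; 945.2751 − 94.929 = 850.3461, limited to 3 d.p. → 6 s.f.
Carrying full precision, 29.9 ÷ 850.3461 = 0.0351621533867…; keep min(3, 6) = 3 s.f.
Rounded to 3 significant figures: 0.0352.

0.0352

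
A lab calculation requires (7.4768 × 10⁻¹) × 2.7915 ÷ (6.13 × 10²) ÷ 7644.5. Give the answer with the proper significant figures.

4.45 × 10⁻⁷

(7.4768 × 10⁻¹) × 2.7915 ÷ (6.13 × 10²) ÷ 7644.5 = 4.45393460652 × 10^-7…
Multiplication/division keeps the fewest significant figures: 7.4768 × 10⁻¹ → 5 s.f., 2.7915 → 5 s.f., 6.13 × 10² → 3 s.f., 7644.5 → 5 s.f.; limit is 3.
Rounded to 3 significant figures: 4.45 × 10⁻⁷.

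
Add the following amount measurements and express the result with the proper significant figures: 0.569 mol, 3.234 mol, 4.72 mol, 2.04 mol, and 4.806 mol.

0.569 mol + 3.234 mol + 4.72 mol + 2.04 mol + 4.806 mol = 15.369 mol.
Addition/subtraction keeps the fewest decimal places: 0.569 → 3 decimal places, 3.234 → 3 decimal places, 4.72 → 2 decimal places, 2.04 → 2 decimal places, 4.806 → 3 decimal places; limit is 2.
Rounded to 2 decimal places: 15.37 mol.

15.37 mol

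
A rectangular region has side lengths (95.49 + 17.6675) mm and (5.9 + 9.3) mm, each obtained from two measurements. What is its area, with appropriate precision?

95.49 + 17.6675 = 113.1575, limited to 2 d.p. → 5 s.f.; 5.9 + 9.3 = 15.2, limited to 1 d.p. → 3 s.f.
Carrying full precision, 113.1575 × 15.2 = 1719.994; keep min(5, 3) = 3 s.f.
Rounded to 3 significant figures: 1.72 × 10^3 mm².

1.72 × 10^3 mm²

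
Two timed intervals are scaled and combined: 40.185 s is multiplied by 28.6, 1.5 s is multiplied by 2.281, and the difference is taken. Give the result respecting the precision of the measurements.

40.185 × 28.6 = 1149.291 → 1.15 × 10^3 s (3 s.f., last digit at the 10^1 place).
1.5 × 2.281 = 3.4215 → 3.4 s (2 s.f., last digit at the 10^-1 place).
Difference: 1145.8695 s; keep the coarser place, 10^1.
Result: 1.15 × 10^3 s.

1.15 × 10^3 s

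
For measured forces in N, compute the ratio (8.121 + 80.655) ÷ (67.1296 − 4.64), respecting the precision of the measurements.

1.421

8.121 + 80.655 = 88.776, limited to 3 d.p. → 5 s.f.; 67.1296 − 4.64 = 62.4896, limited to 2 d.p. → 4 s.f.
Carrying full precision, 88.776 ÷ 62.4896 = 1.42065239656…; keep min(5, 4) = 4 s.f.
Rounded to 4 significant figures: 1.421.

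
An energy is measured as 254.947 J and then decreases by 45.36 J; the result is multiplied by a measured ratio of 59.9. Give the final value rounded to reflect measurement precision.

254.947 J − 45.36 J = 209.587 J; the difference is limited to 2 decimal places (5 s.f.).
Carrying full precision, 209.587 × 59.9 = 12554.2613 J; 59.9 has 3 s.f., so the result keeps min(5, 3) = 3 s.f.
Rounded to 3 significant figures: 1.26 × 10⁴ J.

1.26 × 10⁴ J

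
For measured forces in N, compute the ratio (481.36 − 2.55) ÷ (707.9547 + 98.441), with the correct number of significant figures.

0.59377

481.36 − 2.55 = 478.81, limited to 2 d.p. → 5 s.f.; 707.9547 + 98.441 = 806.3957, limited to 3 d.p. → 6 s.f.
Carrying full precision, 478.81 ÷ 806.3957 = 0.593765566954…; keep min(5, 6) = 5 s.f.
Rounded to 5 significant figures: 0.59377.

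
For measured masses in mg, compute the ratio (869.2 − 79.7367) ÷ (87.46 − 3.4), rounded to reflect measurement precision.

869.2 − 79.7367 = 789.4633, limited to 1 d.p. → 4 s.f.; 87.46 − 3.4 = 84.06, limited to 1 d.p. → 3 s.f.
Carrying full precision, 789.4633 ÷ 84.06 = 9.39166428741…; keep min(4, 3) = 3 s.f.
Rounded to 3 significant figures: 9.39.

9.39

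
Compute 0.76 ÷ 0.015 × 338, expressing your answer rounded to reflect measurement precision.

0.76 ÷ 0.015 × 338 = 17125.3333333…
Multiplication/division keeps the fewest significant figures: 0.76 → 2 s.f., 0.015 → 2 s.f., 338 → 3 s.f.; limit is 2.
Rounded to 2 significant figures: 1.7 × 10⁴.

1.7 × 10⁴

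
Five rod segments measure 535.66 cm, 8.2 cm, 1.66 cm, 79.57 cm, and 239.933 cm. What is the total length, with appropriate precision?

535.66 cm + 8.2 cm + 1.66 cm + 79.57 cm + 239.933 cm = 865.023 cm.
Addition/subtraction keeps the fewest decimal places: 535.66 → 2 decimal places, 8.2 → 1 decimal place, 1.66 → 2 decimal places, 79.57 → 2 decimal places, 239.933 → 3 decimal places; limit is 1.
Rounded to 1 decimal place: 865.0 cm.

865.0 cm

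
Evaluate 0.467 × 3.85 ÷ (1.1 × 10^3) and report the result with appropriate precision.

1.6 × 10^-3

0.467 × 3.85 ÷ (1.1 × 10^3) = 0.0016345
Multiplication/division keeps the fewest significant figures: 0.467 → 3 s.f., 3.85 → 3 s.f., 1.1 × 10^3 → 2 s.f.; limit is 2.
Rounded to 2 significant figures: 1.6 × 10^-3.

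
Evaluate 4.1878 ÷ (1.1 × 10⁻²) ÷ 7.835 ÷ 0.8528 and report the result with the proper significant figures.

57

4.1878 ÷ (1.1 × 10⁻²) ÷ 7.835 ÷ 0.8528 = 56.9779808499…
Multiplication/division keeps the fewest significant figures: 4.1878 → 5 s.f., 1.1 × 10⁻² → 2 s.f., 7.835 → 4 s.f., 0.8528 → 4 s.f.; limit is 2.
Rounded to 2 significant figures: 57.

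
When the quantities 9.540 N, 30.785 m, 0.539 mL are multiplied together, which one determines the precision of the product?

0.539 mL

9.540 N → 4 s.f.; 30.785 m → 5 s.f.; 0.539 mL → 3 s.f.
The fewest is 3 significant figures, from 0.539 mL.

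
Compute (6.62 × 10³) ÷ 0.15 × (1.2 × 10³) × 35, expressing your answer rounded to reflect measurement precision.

(6.62 × 10³) ÷ 0.15 × (1.2 × 10³) × 35 = 1.8536 × 10^9
Multiplication/division keeps the fewest significant figures: 6.62 × 10³ → 3 s.f., 0.15 → 2 s.f., 1.2 × 10³ → 2 s.f., 35 → 2 s.f.; limit is 2.
Rounded to 2 significant figures: 1.9 × 10⁹.

1.9 × 10⁹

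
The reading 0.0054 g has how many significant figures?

2

0.0054: leading zeros are not significant.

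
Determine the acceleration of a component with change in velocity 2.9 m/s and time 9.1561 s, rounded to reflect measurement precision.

0.32 m/s²

acceleration = 2.9 m/s ÷ 9.1561 s = 0.316728738218… m/s².
2.9 has 2 significant figures; 9.1561 has 5.
Division/multiplication keeps the fewest: 2 significant figures.
Rounded: 0.32 m/s².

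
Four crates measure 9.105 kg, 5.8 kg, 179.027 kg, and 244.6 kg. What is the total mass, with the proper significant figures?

438.5 kg

9.105 kg + 5.8 kg + 179.027 kg + 244.6 kg = 438.532 kg.
Addition/subtraction keeps the fewest decimal places: 9.105 → 3 decimal places, 5.8 → 1 decimal place, 179.027 → 3 decimal places, 244.6 → 1 decimal place; limit is 1.
Rounded to 1 decimal place: 438.5 kg.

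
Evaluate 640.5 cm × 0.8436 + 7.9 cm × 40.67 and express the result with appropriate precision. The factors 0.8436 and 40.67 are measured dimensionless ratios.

8.6 × 10² cm

640.5 × 0.8436 = 540.3258 → 540.3 cm (4 s.f., last digit at the 10^-1 place).
7.9 × 40.67 = 321.293 → 3.2 × 10² cm (2 s.f., last digit at the 10^1 place).
Sum: 861.6188 cm; keep the coarser place, 10^1.
Result: 8.6 × 10² cm.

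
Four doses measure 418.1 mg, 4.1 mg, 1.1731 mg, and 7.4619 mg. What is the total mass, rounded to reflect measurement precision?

430.8 mg

418.1 mg + 4.1 mg + 1.1731 mg + 7.4619 mg = 430.8350 mg.
Addition/subtraction keeps the fewest decimal places: 418.1 → 1 decimal place, 4.1 → 1 decimal place, 1.1731 → 4 decimal places, 7.4619 → 4 decimal places; limit is 1.
Rounded to 1 decimal place: 430.8 mg.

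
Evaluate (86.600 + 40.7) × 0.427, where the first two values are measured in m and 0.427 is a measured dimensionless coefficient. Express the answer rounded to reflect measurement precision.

86.600 m + 40.7 m = 127.300 m; the sum is limited to 1 decimal place (4 s.f.).
Carrying full precision, 127.300 × 0.427 = 54.3571 m; 0.427 has 3 s.f., so the result keeps min(4, 3) = 3 s.f.
Rounded to 3 significant figures: 54.4 m.

54.4 m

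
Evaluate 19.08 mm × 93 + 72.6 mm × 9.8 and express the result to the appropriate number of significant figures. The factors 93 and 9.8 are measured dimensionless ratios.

2.5 × 10³ mm

19.08 × 93 = 1774.44 → 1.8 × 10³ mm (2 s.f., last digit at the 10^2 place).
72.6 × 9.8 = 711.48 → 7.1 × 10² mm (2 s.f., last digit at the 10^1 place).
Sum: 2485.92 mm; keep the coarser place, 10^2.
Result: 2.5 × 10³ mm.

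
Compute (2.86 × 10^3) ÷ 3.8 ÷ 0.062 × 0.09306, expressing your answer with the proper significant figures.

(2.86 × 10^3) ÷ 3.8 ÷ 0.062 × 0.09306 = 1129.67572156…
Multiplication/division keeps the fewest significant figures: 2.86 × 10^3 → 3 s.f., 3.8 → 2 s.f., 0.062 → 2 s.f., 0.09306 → 4 s.f.; limit is 2.
Rounded to 2 significant figures: 1.1 × 10^3.

1.1 × 10^3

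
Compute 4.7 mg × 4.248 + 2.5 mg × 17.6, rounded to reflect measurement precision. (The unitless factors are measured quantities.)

4.7 × 4.248 = 19.9656 → 20. mg (2 s.f., last digit at the 10^0 place).
2.5 × 17.6 = 44 → 44 mg (2 s.f., last digit at the 10^0 place).
Sum: 63.9656 mg; keep the coarser place, 10^0.
Result: 64 mg.

64 mg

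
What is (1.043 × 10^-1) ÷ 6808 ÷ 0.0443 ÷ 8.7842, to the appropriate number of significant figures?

3.94 × 10^-5

(1.043 × 10^-1) ÷ 6808 ÷ 0.0443 ÷ 8.7842 = 0.0000393694021527…
Multiplication/division keeps the fewest significant figures: 1.043 × 10^-1 → 4 s.f., 6808 → 4 s.f., 0.0443 → 3 s.f., 8.7842 → 5 s.f.; limit is 3.
Rounded to 3 significant figures: 3.94 × 10^-5.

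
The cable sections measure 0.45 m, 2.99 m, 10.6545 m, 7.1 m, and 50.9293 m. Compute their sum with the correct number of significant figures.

72.1 m

0.45 m + 2.99 m + 10.6545 m + 7.1 m + 50.9293 m = 72.1238 m.
Addition/subtraction keeps the fewest decimal places: 0.45 → 2 decimal places, 2.99 → 2 decimal places, 10.6545 → 4 decimal places, 7.1 → 1 decimal place, 50.9293 → 4 decimal places; limit is 1.
Rounded to 1 decimal place: 72.1 m.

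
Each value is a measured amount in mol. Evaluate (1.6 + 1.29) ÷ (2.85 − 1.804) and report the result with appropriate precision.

2.8

1.6 + 1.29 = 2.89, limited to 1 d.p. → 2 s.f.; 2.85 − 1.804 = 1.046, limited to 2 d.p. → 3 s.f.
Carrying full precision, 2.89 ÷ 1.046 = 2.76290630975…; keep min(2, 3) = 2 s.f.
Rounded to 2 significant figures: 2.8.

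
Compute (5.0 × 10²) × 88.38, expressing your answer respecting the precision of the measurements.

4.4 × 10⁴

(5.0 × 10²) × 88.38 = 44190
Multiplication/division keeps the fewest significant figures: 5.0 × 10² → 2 s.f., 88.38 → 4 s.f.; limit is 2.
Rounded to 2 significant figures: 4.4 × 10⁴.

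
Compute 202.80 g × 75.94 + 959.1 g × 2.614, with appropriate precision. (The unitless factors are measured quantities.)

1.791 × 10^4 g

202.80 × 75.94 = 15400.632 → 1.540 × 10^4 g (4 s.f., last digit at the 10^1 place).
959.1 × 2.614 = 2507.0874 → 2507 g (4 s.f., last digit at the 10^0 place).
Sum: 17907.7194 g; keep the coarser place, 10^1.
Result: 1.791 × 10^4 g.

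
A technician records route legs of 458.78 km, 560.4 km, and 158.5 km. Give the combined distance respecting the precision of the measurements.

1.1777 × 10^3 km

458.78 km + 560.4 km + 158.5 km = 1177.68 km.
Addition/subtraction keeps the fewest decimal places: 458.78 → 2 decimal places, 560.4 → 1 decimal place, 158.5 → 1 decimal place; limit is 1.
Rounded to 1 decimal place: 1.1777 × 10^3 km.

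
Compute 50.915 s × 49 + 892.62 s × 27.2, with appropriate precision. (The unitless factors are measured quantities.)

50.915 × 49 = 2494.835 → 2.5 × 10³ s (2 s.f., last digit at the 10^2 place).
892.62 × 27.2 = 24279.264 → 2.43 × 10⁴ s (3 s.f., last digit at the 10^2 place).
Sum: 26774.099 s; keep the coarser place, 10^2.
Result: 2.68 × 10⁴ s.

2.68 × 10⁴ s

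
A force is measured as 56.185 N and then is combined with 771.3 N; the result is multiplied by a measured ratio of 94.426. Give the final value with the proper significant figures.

56.185 N + 771.3 N = 827.485 N; the sum is limited to 1 decimal place (4 s.f.).
Carrying full precision, 827.485 × 94.426 = 78136.09861 N; 94.426 has 5 s.f., so the result keeps min(4, 5) = 4 s.f.
Rounded to 4 significant figures: 7.814 × 10⁴ N.

7.814 × 10⁴ N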